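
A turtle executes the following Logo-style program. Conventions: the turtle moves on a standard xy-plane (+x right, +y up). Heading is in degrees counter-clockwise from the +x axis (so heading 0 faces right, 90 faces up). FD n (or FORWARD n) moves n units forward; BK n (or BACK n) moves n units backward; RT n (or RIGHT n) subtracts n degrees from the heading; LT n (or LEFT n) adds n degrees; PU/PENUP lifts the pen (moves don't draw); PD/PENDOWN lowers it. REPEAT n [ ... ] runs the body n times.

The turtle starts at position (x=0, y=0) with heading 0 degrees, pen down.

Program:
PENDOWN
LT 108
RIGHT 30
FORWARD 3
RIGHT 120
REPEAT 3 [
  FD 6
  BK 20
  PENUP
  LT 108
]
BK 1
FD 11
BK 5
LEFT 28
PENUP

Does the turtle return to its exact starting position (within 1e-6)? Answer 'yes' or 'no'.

Executing turtle program step by step:
Start: pos=(0,0), heading=0, pen down
PD: pen down
LT 108: heading 0 -> 108
RT 30: heading 108 -> 78
FD 3: (0,0) -> (0.624,2.934) [heading=78, draw]
RT 120: heading 78 -> 318
REPEAT 3 [
  -- iteration 1/3 --
  FD 6: (0.624,2.934) -> (5.083,-1.08) [heading=318, draw]
  BK 20: (5.083,-1.08) -> (-9.78,12.302) [heading=318, draw]
  PU: pen up
  LT 108: heading 318 -> 66
  -- iteration 2/3 --
  FD 6: (-9.78,12.302) -> (-7.34,17.784) [heading=66, move]
  BK 20: (-7.34,17.784) -> (-15.475,-0.487) [heading=66, move]
  PU: pen up
  LT 108: heading 66 -> 174
  -- iteration 3/3 --
  FD 6: (-15.475,-0.487) -> (-21.442,0.14) [heading=174, move]
  BK 20: (-21.442,0.14) -> (-1.551,-1.951) [heading=174, move]
  PU: pen up
  LT 108: heading 174 -> 282
]
BK 1: (-1.551,-1.951) -> (-1.759,-0.973) [heading=282, move]
FD 11: (-1.759,-0.973) -> (0.528,-11.732) [heading=282, move]
BK 5: (0.528,-11.732) -> (-0.512,-6.842) [heading=282, move]
LT 28: heading 282 -> 310
PU: pen up
Final: pos=(-0.512,-6.842), heading=310, 3 segment(s) drawn

Start position: (0, 0)
Final position: (-0.512, -6.842)
Distance = 6.861; >= 1e-6 -> NOT closed

Answer: no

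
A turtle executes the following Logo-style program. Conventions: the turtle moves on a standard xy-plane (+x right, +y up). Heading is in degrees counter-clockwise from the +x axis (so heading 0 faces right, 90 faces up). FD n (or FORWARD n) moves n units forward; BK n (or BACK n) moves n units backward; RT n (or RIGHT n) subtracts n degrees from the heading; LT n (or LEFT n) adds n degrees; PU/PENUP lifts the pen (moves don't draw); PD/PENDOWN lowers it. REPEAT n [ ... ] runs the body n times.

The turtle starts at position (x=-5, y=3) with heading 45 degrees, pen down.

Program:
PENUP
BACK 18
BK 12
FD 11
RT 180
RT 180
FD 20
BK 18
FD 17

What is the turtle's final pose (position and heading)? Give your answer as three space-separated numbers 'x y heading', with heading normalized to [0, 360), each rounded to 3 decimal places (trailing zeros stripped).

Answer: -5 3 45

Derivation:
Executing turtle program step by step:
Start: pos=(-5,3), heading=45, pen down
PU: pen up
BK 18: (-5,3) -> (-17.728,-9.728) [heading=45, move]
BK 12: (-17.728,-9.728) -> (-26.213,-18.213) [heading=45, move]
FD 11: (-26.213,-18.213) -> (-18.435,-10.435) [heading=45, move]
RT 180: heading 45 -> 225
RT 180: heading 225 -> 45
FD 20: (-18.435,-10.435) -> (-4.293,3.707) [heading=45, move]
BK 18: (-4.293,3.707) -> (-17.021,-9.021) [heading=45, move]
FD 17: (-17.021,-9.021) -> (-5,3) [heading=45, move]
Final: pos=(-5,3), heading=45, 0 segment(s) drawn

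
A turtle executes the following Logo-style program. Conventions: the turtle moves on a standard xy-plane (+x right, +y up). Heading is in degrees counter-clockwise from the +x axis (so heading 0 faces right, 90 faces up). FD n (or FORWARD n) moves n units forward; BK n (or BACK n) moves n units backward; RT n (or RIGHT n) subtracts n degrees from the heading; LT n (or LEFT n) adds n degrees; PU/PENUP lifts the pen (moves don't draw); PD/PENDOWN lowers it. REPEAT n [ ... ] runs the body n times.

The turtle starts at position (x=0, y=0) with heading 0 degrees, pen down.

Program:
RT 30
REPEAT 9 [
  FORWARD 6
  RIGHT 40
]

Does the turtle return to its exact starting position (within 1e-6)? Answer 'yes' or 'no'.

Answer: yes

Derivation:
Executing turtle program step by step:
Start: pos=(0,0), heading=0, pen down
RT 30: heading 0 -> 330
REPEAT 9 [
  -- iteration 1/9 --
  FD 6: (0,0) -> (5.196,-3) [heading=330, draw]
  RT 40: heading 330 -> 290
  -- iteration 2/9 --
  FD 6: (5.196,-3) -> (7.248,-8.638) [heading=290, draw]
  RT 40: heading 290 -> 250
  -- iteration 3/9 --
  FD 6: (7.248,-8.638) -> (5.196,-14.276) [heading=250, draw]
  RT 40: heading 250 -> 210
  -- iteration 4/9 --
  FD 6: (5.196,-14.276) -> (0,-17.276) [heading=210, draw]
  RT 40: heading 210 -> 170
  -- iteration 5/9 --
  FD 6: (0,-17.276) -> (-5.909,-16.234) [heading=170, draw]
  RT 40: heading 170 -> 130
  -- iteration 6/9 --
  FD 6: (-5.909,-16.234) -> (-9.766,-11.638) [heading=130, draw]
  RT 40: heading 130 -> 90
  -- iteration 7/9 --
  FD 6: (-9.766,-11.638) -> (-9.766,-5.638) [heading=90, draw]
  RT 40: heading 90 -> 50
  -- iteration 8/9 --
  FD 6: (-9.766,-5.638) -> (-5.909,-1.042) [heading=50, draw]
  RT 40: heading 50 -> 10
  -- iteration 9/9 --
  FD 6: (-5.909,-1.042) -> (0,0) [heading=10, draw]
  RT 40: heading 10 -> 330
]
Final: pos=(0,0), heading=330, 9 segment(s) drawn

Start position: (0, 0)
Final position: (0, 0)
Distance = 0; < 1e-6 -> CLOSED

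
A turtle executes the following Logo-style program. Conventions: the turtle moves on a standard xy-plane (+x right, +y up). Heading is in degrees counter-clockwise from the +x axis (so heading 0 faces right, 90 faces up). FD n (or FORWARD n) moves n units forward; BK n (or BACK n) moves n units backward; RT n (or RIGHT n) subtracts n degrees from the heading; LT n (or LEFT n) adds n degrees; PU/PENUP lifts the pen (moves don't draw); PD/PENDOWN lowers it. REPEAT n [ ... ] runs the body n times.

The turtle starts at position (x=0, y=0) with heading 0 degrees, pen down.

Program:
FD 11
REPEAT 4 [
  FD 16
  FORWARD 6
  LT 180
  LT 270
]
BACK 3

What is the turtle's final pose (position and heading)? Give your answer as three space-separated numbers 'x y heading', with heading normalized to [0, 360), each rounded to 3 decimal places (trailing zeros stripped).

Executing turtle program step by step:
Start: pos=(0,0), heading=0, pen down
FD 11: (0,0) -> (11,0) [heading=0, draw]
REPEAT 4 [
  -- iteration 1/4 --
  FD 16: (11,0) -> (27,0) [heading=0, draw]
  FD 6: (27,0) -> (33,0) [heading=0, draw]
  LT 180: heading 0 -> 180
  LT 270: heading 180 -> 90
  -- iteration 2/4 --
  FD 16: (33,0) -> (33,16) [heading=90, draw]
  FD 6: (33,16) -> (33,22) [heading=90, draw]
  LT 180: heading 90 -> 270
  LT 270: heading 270 -> 180
  -- iteration 3/4 --
  FD 16: (33,22) -> (17,22) [heading=180, draw]
  FD 6: (17,22) -> (11,22) [heading=180, draw]
  LT 180: heading 180 -> 0
  LT 270: heading 0 -> 270
  -- iteration 4/4 --
  FD 16: (11,22) -> (11,6) [heading=270, draw]
  FD 6: (11,6) -> (11,0) [heading=270, draw]
  LT 180: heading 270 -> 90
  LT 270: heading 90 -> 0
]
BK 3: (11,0) -> (8,0) [heading=0, draw]
Final: pos=(8,0), heading=0, 10 segment(s) drawn

Answer: 8 0 0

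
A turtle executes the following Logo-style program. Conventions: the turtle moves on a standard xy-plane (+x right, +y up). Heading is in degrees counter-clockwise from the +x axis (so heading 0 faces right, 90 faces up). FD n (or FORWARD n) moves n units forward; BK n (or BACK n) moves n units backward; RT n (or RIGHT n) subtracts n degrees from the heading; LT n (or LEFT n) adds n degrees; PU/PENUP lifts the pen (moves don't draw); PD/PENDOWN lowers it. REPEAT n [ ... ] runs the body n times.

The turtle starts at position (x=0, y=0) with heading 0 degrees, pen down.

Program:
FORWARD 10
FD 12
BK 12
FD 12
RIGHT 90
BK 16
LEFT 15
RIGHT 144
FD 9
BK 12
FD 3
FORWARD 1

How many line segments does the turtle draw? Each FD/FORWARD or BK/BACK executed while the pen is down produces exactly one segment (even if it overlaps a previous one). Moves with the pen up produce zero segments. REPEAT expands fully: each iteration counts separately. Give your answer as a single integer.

Executing turtle program step by step:
Start: pos=(0,0), heading=0, pen down
FD 10: (0,0) -> (10,0) [heading=0, draw]
FD 12: (10,0) -> (22,0) [heading=0, draw]
BK 12: (22,0) -> (10,0) [heading=0, draw]
FD 12: (10,0) -> (22,0) [heading=0, draw]
RT 90: heading 0 -> 270
BK 16: (22,0) -> (22,16) [heading=270, draw]
LT 15: heading 270 -> 285
RT 144: heading 285 -> 141
FD 9: (22,16) -> (15.006,21.664) [heading=141, draw]
BK 12: (15.006,21.664) -> (24.331,14.112) [heading=141, draw]
FD 3: (24.331,14.112) -> (22,16) [heading=141, draw]
FD 1: (22,16) -> (21.223,16.629) [heading=141, draw]
Final: pos=(21.223,16.629), heading=141, 9 segment(s) drawn
Segments drawn: 9

Answer: 9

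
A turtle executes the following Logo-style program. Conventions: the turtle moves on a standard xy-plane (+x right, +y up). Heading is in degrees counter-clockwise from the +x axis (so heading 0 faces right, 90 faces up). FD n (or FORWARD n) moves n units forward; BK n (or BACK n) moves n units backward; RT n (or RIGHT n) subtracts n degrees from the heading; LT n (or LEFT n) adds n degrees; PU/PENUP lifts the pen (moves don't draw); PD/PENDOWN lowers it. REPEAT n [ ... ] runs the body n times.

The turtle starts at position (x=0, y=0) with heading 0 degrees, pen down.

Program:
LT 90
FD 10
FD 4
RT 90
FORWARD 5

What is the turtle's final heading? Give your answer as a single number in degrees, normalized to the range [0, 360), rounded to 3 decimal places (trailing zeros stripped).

Executing turtle program step by step:
Start: pos=(0,0), heading=0, pen down
LT 90: heading 0 -> 90
FD 10: (0,0) -> (0,10) [heading=90, draw]
FD 4: (0,10) -> (0,14) [heading=90, draw]
RT 90: heading 90 -> 0
FD 5: (0,14) -> (5,14) [heading=0, draw]
Final: pos=(5,14), heading=0, 3 segment(s) drawn

Answer: 0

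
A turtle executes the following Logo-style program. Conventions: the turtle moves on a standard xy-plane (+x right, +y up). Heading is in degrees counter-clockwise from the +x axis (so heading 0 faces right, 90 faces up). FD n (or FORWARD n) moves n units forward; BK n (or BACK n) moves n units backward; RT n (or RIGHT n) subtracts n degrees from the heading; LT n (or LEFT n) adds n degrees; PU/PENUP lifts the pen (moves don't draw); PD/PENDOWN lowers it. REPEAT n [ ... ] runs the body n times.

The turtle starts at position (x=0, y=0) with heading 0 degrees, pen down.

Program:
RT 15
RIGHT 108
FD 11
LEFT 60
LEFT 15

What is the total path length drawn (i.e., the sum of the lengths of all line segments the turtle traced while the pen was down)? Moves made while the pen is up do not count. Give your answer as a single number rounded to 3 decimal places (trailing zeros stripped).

Answer: 11

Derivation:
Executing turtle program step by step:
Start: pos=(0,0), heading=0, pen down
RT 15: heading 0 -> 345
RT 108: heading 345 -> 237
FD 11: (0,0) -> (-5.991,-9.225) [heading=237, draw]
LT 60: heading 237 -> 297
LT 15: heading 297 -> 312
Final: pos=(-5.991,-9.225), heading=312, 1 segment(s) drawn

Segment lengths:
  seg 1: (0,0) -> (-5.991,-9.225), length = 11
Total = 11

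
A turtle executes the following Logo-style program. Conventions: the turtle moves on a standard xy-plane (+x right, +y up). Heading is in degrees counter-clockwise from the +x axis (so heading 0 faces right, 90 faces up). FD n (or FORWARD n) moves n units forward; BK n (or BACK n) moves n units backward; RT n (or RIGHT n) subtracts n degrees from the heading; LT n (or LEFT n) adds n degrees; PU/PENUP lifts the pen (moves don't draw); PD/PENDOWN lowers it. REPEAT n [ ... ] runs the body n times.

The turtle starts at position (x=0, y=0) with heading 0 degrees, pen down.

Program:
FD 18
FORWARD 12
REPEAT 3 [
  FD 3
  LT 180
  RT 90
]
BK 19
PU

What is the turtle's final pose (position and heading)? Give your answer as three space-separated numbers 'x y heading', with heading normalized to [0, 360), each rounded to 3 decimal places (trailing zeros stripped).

Executing turtle program step by step:
Start: pos=(0,0), heading=0, pen down
FD 18: (0,0) -> (18,0) [heading=0, draw]
FD 12: (18,0) -> (30,0) [heading=0, draw]
REPEAT 3 [
  -- iteration 1/3 --
  FD 3: (30,0) -> (33,0) [heading=0, draw]
  LT 180: heading 0 -> 180
  RT 90: heading 180 -> 90
  -- iteration 2/3 --
  FD 3: (33,0) -> (33,3) [heading=90, draw]
  LT 180: heading 90 -> 270
  RT 90: heading 270 -> 180
  -- iteration 3/3 --
  FD 3: (33,3) -> (30,3) [heading=180, draw]
  LT 180: heading 180 -> 0
  RT 90: heading 0 -> 270
]
BK 19: (30,3) -> (30,22) [heading=270, draw]
PU: pen up
Final: pos=(30,22), heading=270, 6 segment(s) drawn

Answer: 30 22 270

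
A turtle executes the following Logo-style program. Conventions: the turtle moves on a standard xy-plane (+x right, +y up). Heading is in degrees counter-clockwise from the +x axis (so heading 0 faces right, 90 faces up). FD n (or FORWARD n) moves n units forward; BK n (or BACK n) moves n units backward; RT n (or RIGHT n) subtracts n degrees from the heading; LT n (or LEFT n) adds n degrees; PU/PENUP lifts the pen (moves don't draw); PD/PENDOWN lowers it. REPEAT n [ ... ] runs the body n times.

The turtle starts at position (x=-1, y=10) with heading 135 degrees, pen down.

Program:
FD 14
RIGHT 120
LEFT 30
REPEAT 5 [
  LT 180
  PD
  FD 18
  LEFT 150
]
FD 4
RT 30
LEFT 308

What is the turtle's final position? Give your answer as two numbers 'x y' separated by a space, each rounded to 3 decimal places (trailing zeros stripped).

Answer: -76.823 33.422

Derivation:
Executing turtle program step by step:
Start: pos=(-1,10), heading=135, pen down
FD 14: (-1,10) -> (-10.899,19.899) [heading=135, draw]
RT 120: heading 135 -> 15
LT 30: heading 15 -> 45
REPEAT 5 [
  -- iteration 1/5 --
  LT 180: heading 45 -> 225
  PD: pen down
  FD 18: (-10.899,19.899) -> (-23.627,7.172) [heading=225, draw]
  LT 150: heading 225 -> 15
  -- iteration 2/5 --
  LT 180: heading 15 -> 195
  PD: pen down
  FD 18: (-23.627,7.172) -> (-41.014,2.513) [heading=195, draw]
  LT 150: heading 195 -> 345
  -- iteration 3/5 --
  LT 180: heading 345 -> 165
  PD: pen down
  FD 18: (-41.014,2.513) -> (-58.401,7.172) [heading=165, draw]
  LT 150: heading 165 -> 315
  -- iteration 4/5 --
  LT 180: heading 315 -> 135
  PD: pen down
  FD 18: (-58.401,7.172) -> (-71.129,19.899) [heading=135, draw]
  LT 150: heading 135 -> 285
  -- iteration 5/5 --
  LT 180: heading 285 -> 105
  PD: pen down
  FD 18: (-71.129,19.899) -> (-75.787,37.286) [heading=105, draw]
  LT 150: heading 105 -> 255
]
FD 4: (-75.787,37.286) -> (-76.823,33.422) [heading=255, draw]
RT 30: heading 255 -> 225
LT 308: heading 225 -> 173
Final: pos=(-76.823,33.422), heading=173, 7 segment(s) drawn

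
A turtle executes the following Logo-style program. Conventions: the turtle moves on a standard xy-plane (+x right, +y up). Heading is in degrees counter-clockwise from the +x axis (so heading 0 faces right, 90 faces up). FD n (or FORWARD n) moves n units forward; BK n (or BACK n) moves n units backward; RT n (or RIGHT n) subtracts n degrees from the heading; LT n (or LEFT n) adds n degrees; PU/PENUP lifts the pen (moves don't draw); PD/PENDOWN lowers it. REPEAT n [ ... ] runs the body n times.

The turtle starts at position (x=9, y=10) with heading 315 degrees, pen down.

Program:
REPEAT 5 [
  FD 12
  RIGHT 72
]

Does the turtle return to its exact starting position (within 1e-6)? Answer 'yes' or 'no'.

Answer: yes

Derivation:
Executing turtle program step by step:
Start: pos=(9,10), heading=315, pen down
REPEAT 5 [
  -- iteration 1/5 --
  FD 12: (9,10) -> (17.485,1.515) [heading=315, draw]
  RT 72: heading 315 -> 243
  -- iteration 2/5 --
  FD 12: (17.485,1.515) -> (12.037,-9.177) [heading=243, draw]
  RT 72: heading 243 -> 171
  -- iteration 3/5 --
  FD 12: (12.037,-9.177) -> (0.185,-7.3) [heading=171, draw]
  RT 72: heading 171 -> 99
  -- iteration 4/5 --
  FD 12: (0.185,-7.3) -> (-1.692,4.552) [heading=99, draw]
  RT 72: heading 99 -> 27
  -- iteration 5/5 --
  FD 12: (-1.692,4.552) -> (9,10) [heading=27, draw]
  RT 72: heading 27 -> 315
]
Final: pos=(9,10), heading=315, 5 segment(s) drawn

Start position: (9, 10)
Final position: (9, 10)
Distance = 0; < 1e-6 -> CLOSED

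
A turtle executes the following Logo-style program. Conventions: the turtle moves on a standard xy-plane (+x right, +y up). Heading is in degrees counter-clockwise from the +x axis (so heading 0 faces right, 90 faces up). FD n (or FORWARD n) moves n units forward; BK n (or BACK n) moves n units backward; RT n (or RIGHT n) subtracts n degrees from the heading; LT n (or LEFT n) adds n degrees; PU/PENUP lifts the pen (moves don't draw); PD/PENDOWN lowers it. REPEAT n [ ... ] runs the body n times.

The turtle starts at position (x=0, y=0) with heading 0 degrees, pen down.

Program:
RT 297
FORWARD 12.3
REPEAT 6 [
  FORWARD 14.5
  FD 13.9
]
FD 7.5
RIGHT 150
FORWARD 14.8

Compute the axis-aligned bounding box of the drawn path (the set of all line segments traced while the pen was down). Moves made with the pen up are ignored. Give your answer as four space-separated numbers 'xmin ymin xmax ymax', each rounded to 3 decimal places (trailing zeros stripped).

Executing turtle program step by step:
Start: pos=(0,0), heading=0, pen down
RT 297: heading 0 -> 63
FD 12.3: (0,0) -> (5.584,10.959) [heading=63, draw]
REPEAT 6 [
  -- iteration 1/6 --
  FD 14.5: (5.584,10.959) -> (12.167,23.879) [heading=63, draw]
  FD 13.9: (12.167,23.879) -> (18.477,36.264) [heading=63, draw]
  -- iteration 2/6 --
  FD 14.5: (18.477,36.264) -> (25.06,49.184) [heading=63, draw]
  FD 13.9: (25.06,49.184) -> (31.371,61.569) [heading=63, draw]
  -- iteration 3/6 --
  FD 14.5: (31.371,61.569) -> (37.954,74.488) [heading=63, draw]
  FD 13.9: (37.954,74.488) -> (44.264,86.873) [heading=63, draw]
  -- iteration 4/6 --
  FD 14.5: (44.264,86.873) -> (50.847,99.793) [heading=63, draw]
  FD 13.9: (50.847,99.793) -> (57.157,112.178) [heading=63, draw]
  -- iteration 5/6 --
  FD 14.5: (57.157,112.178) -> (63.74,125.097) [heading=63, draw]
  FD 13.9: (63.74,125.097) -> (70.051,137.482) [heading=63, draw]
  -- iteration 6/6 --
  FD 14.5: (70.051,137.482) -> (76.634,150.402) [heading=63, draw]
  FD 13.9: (76.634,150.402) -> (82.944,162.787) [heading=63, draw]
]
FD 7.5: (82.944,162.787) -> (86.349,169.469) [heading=63, draw]
RT 150: heading 63 -> 273
FD 14.8: (86.349,169.469) -> (87.124,154.69) [heading=273, draw]
Final: pos=(87.124,154.69), heading=273, 15 segment(s) drawn

Segment endpoints: x in {0, 5.584, 12.167, 18.477, 25.06, 31.371, 37.954, 44.264, 50.847, 57.157, 63.74, 70.051, 76.634, 82.944, 86.349, 87.124}, y in {0, 10.959, 23.879, 36.264, 49.184, 61.569, 74.488, 86.873, 99.793, 112.178, 125.097, 137.482, 150.402, 154.69, 162.787, 169.469}
xmin=0, ymin=0, xmax=87.124, ymax=169.469

Answer: 0 0 87.124 169.469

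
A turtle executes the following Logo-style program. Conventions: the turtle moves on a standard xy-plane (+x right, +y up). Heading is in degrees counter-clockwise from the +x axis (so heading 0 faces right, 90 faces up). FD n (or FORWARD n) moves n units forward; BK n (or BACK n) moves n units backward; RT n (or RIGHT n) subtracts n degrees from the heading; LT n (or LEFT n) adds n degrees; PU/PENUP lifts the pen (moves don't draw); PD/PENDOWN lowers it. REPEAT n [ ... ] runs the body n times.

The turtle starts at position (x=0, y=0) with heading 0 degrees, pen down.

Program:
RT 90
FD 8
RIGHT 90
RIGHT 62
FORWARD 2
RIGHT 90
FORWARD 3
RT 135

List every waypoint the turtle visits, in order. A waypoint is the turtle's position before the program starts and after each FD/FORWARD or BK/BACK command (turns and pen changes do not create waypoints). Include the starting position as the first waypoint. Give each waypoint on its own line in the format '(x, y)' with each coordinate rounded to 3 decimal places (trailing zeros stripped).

Answer: (0, 0)
(0, -8)
(-0.939, -6.234)
(1.71, -4.826)

Derivation:
Executing turtle program step by step:
Start: pos=(0,0), heading=0, pen down
RT 90: heading 0 -> 270
FD 8: (0,0) -> (0,-8) [heading=270, draw]
RT 90: heading 270 -> 180
RT 62: heading 180 -> 118
FD 2: (0,-8) -> (-0.939,-6.234) [heading=118, draw]
RT 90: heading 118 -> 28
FD 3: (-0.939,-6.234) -> (1.71,-4.826) [heading=28, draw]
RT 135: heading 28 -> 253
Final: pos=(1.71,-4.826), heading=253, 3 segment(s) drawn
Waypoints (4 total):
(0, 0)
(0, -8)
(-0.939, -6.234)
(1.71, -4.826)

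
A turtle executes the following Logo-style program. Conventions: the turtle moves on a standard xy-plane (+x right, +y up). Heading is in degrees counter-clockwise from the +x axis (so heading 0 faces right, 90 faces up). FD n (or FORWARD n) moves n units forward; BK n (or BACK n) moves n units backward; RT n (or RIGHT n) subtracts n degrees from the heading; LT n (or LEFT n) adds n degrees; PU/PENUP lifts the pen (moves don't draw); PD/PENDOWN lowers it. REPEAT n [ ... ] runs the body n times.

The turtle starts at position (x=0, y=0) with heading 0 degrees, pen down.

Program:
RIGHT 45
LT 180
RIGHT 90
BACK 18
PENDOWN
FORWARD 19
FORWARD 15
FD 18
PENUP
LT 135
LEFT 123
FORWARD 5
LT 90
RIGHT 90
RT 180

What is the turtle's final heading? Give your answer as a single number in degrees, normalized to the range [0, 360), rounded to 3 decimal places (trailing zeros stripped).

Answer: 123

Derivation:
Executing turtle program step by step:
Start: pos=(0,0), heading=0, pen down
RT 45: heading 0 -> 315
LT 180: heading 315 -> 135
RT 90: heading 135 -> 45
BK 18: (0,0) -> (-12.728,-12.728) [heading=45, draw]
PD: pen down
FD 19: (-12.728,-12.728) -> (0.707,0.707) [heading=45, draw]
FD 15: (0.707,0.707) -> (11.314,11.314) [heading=45, draw]
FD 18: (11.314,11.314) -> (24.042,24.042) [heading=45, draw]
PU: pen up
LT 135: heading 45 -> 180
LT 123: heading 180 -> 303
FD 5: (24.042,24.042) -> (26.765,19.848) [heading=303, move]
LT 90: heading 303 -> 33
RT 90: heading 33 -> 303
RT 180: heading 303 -> 123
Final: pos=(26.765,19.848), heading=123, 4 segment(s) drawn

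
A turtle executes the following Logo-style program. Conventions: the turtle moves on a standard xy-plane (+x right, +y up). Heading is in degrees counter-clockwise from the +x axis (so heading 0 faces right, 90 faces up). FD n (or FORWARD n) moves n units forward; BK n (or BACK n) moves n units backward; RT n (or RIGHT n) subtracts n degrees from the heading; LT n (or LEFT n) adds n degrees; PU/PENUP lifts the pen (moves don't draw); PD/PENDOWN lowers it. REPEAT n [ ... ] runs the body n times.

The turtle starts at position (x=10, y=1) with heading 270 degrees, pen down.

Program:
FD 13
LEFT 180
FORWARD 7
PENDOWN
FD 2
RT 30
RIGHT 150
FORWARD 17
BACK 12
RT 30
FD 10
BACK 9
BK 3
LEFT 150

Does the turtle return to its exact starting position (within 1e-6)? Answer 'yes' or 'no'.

Executing turtle program step by step:
Start: pos=(10,1), heading=270, pen down
FD 13: (10,1) -> (10,-12) [heading=270, draw]
LT 180: heading 270 -> 90
FD 7: (10,-12) -> (10,-5) [heading=90, draw]
PD: pen down
FD 2: (10,-5) -> (10,-3) [heading=90, draw]
RT 30: heading 90 -> 60
RT 150: heading 60 -> 270
FD 17: (10,-3) -> (10,-20) [heading=270, draw]
BK 12: (10,-20) -> (10,-8) [heading=270, draw]
RT 30: heading 270 -> 240
FD 10: (10,-8) -> (5,-16.66) [heading=240, draw]
BK 9: (5,-16.66) -> (9.5,-8.866) [heading=240, draw]
BK 3: (9.5,-8.866) -> (11,-6.268) [heading=240, draw]
LT 150: heading 240 -> 30
Final: pos=(11,-6.268), heading=30, 8 segment(s) drawn

Start position: (10, 1)
Final position: (11, -6.268)
Distance = 7.336; >= 1e-6 -> NOT closed

Answer: no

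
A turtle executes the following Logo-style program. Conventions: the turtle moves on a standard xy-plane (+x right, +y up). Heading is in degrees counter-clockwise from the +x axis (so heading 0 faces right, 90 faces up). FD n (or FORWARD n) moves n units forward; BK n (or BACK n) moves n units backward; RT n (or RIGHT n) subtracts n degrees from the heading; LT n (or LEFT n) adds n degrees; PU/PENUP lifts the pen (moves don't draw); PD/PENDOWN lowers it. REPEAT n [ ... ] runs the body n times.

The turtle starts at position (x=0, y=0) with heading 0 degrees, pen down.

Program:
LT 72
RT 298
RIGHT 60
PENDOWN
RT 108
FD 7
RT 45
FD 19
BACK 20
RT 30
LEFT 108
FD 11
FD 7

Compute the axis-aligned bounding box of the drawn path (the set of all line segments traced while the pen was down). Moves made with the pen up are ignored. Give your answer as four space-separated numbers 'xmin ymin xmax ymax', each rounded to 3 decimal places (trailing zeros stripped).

Answer: 0 -22.565 23.61 0

Derivation:
Executing turtle program step by step:
Start: pos=(0,0), heading=0, pen down
LT 72: heading 0 -> 72
RT 298: heading 72 -> 134
RT 60: heading 134 -> 74
PD: pen down
RT 108: heading 74 -> 326
FD 7: (0,0) -> (5.803,-3.914) [heading=326, draw]
RT 45: heading 326 -> 281
FD 19: (5.803,-3.914) -> (9.429,-22.565) [heading=281, draw]
BK 20: (9.429,-22.565) -> (5.612,-2.933) [heading=281, draw]
RT 30: heading 281 -> 251
LT 108: heading 251 -> 359
FD 11: (5.612,-2.933) -> (16.611,-3.125) [heading=359, draw]
FD 7: (16.611,-3.125) -> (23.61,-3.247) [heading=359, draw]
Final: pos=(23.61,-3.247), heading=359, 5 segment(s) drawn

Segment endpoints: x in {0, 5.612, 5.803, 9.429, 16.611, 23.61}, y in {-22.565, -3.914, -3.247, -3.125, -2.933, 0}
xmin=0, ymin=-22.565, xmax=23.61, ymax=0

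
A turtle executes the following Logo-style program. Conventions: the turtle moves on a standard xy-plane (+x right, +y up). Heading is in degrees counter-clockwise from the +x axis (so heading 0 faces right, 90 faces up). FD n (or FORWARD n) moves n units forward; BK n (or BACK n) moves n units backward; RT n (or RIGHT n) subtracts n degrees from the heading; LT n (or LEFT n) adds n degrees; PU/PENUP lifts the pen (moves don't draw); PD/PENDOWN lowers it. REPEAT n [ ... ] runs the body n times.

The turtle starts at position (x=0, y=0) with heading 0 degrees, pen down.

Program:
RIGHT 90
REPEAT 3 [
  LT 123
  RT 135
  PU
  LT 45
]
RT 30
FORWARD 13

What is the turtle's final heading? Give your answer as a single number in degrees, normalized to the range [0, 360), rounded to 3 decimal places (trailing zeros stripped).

Answer: 339

Derivation:
Executing turtle program step by step:
Start: pos=(0,0), heading=0, pen down
RT 90: heading 0 -> 270
REPEAT 3 [
  -- iteration 1/3 --
  LT 123: heading 270 -> 33
  RT 135: heading 33 -> 258
  PU: pen up
  LT 45: heading 258 -> 303
  -- iteration 2/3 --
  LT 123: heading 303 -> 66
  RT 135: heading 66 -> 291
  PU: pen up
  LT 45: heading 291 -> 336
  -- iteration 3/3 --
  LT 123: heading 336 -> 99
  RT 135: heading 99 -> 324
  PU: pen up
  LT 45: heading 324 -> 9
]
RT 30: heading 9 -> 339
FD 13: (0,0) -> (12.137,-4.659) [heading=339, move]
Final: pos=(12.137,-4.659), heading=339, 0 segment(s) drawn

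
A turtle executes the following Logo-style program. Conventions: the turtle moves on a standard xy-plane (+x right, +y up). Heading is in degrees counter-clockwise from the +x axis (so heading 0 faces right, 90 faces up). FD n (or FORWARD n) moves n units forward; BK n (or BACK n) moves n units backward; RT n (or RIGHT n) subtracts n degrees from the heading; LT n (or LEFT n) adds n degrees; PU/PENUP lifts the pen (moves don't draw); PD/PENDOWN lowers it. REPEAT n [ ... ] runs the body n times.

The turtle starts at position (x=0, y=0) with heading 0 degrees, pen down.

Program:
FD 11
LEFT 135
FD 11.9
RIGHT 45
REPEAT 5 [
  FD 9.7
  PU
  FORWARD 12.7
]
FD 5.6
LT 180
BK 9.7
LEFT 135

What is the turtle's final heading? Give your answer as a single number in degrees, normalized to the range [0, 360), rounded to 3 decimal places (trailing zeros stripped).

Executing turtle program step by step:
Start: pos=(0,0), heading=0, pen down
FD 11: (0,0) -> (11,0) [heading=0, draw]
LT 135: heading 0 -> 135
FD 11.9: (11,0) -> (2.585,8.415) [heading=135, draw]
RT 45: heading 135 -> 90
REPEAT 5 [
  -- iteration 1/5 --
  FD 9.7: (2.585,8.415) -> (2.585,18.115) [heading=90, draw]
  PU: pen up
  FD 12.7: (2.585,18.115) -> (2.585,30.815) [heading=90, move]
  -- iteration 2/5 --
  FD 9.7: (2.585,30.815) -> (2.585,40.515) [heading=90, move]
  PU: pen up
  FD 12.7: (2.585,40.515) -> (2.585,53.215) [heading=90, move]
  -- iteration 3/5 --
  FD 9.7: (2.585,53.215) -> (2.585,62.915) [heading=90, move]
  PU: pen up
  FD 12.7: (2.585,62.915) -> (2.585,75.615) [heading=90, move]
  -- iteration 4/5 --
  FD 9.7: (2.585,75.615) -> (2.585,85.315) [heading=90, move]
  PU: pen up
  FD 12.7: (2.585,85.315) -> (2.585,98.015) [heading=90, move]
  -- iteration 5/5 --
  FD 9.7: (2.585,98.015) -> (2.585,107.715) [heading=90, move]
  PU: pen up
  FD 12.7: (2.585,107.715) -> (2.585,120.415) [heading=90, move]
]
FD 5.6: (2.585,120.415) -> (2.585,126.015) [heading=90, move]
LT 180: heading 90 -> 270
BK 9.7: (2.585,126.015) -> (2.585,135.715) [heading=270, move]
LT 135: heading 270 -> 45
Final: pos=(2.585,135.715), heading=45, 3 segment(s) drawn

Answer: 45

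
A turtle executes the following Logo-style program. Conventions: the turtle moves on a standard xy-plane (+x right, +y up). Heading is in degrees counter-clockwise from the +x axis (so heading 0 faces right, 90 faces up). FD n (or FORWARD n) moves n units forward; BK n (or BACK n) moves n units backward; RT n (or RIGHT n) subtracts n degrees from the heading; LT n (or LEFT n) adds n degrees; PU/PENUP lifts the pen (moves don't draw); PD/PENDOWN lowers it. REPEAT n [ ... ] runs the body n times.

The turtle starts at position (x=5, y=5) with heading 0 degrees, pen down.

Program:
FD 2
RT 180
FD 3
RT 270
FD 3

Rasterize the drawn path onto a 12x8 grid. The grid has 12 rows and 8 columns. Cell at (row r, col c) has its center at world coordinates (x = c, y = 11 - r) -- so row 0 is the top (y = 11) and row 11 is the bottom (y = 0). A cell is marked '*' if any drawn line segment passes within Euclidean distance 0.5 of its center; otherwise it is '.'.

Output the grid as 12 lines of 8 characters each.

Segment 0: (5,5) -> (7,5)
Segment 1: (7,5) -> (4,5)
Segment 2: (4,5) -> (4,2)

Answer: ........
........
........
........
........
........
....****
....*...
....*...
....*...
........
........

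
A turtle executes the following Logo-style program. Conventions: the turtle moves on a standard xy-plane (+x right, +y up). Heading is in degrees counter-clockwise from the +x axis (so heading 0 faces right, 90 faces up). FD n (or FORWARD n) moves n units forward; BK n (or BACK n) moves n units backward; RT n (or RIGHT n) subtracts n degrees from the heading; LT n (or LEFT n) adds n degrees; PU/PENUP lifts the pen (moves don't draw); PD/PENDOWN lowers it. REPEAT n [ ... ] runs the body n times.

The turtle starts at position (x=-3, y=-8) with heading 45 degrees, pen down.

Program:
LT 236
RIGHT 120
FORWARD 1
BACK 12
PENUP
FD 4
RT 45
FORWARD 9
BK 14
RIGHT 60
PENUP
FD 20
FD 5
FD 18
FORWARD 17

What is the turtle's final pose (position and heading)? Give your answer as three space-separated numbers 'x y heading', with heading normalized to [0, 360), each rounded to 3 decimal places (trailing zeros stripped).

Answer: 39.362 34.969 56

Derivation:
Executing turtle program step by step:
Start: pos=(-3,-8), heading=45, pen down
LT 236: heading 45 -> 281
RT 120: heading 281 -> 161
FD 1: (-3,-8) -> (-3.946,-7.674) [heading=161, draw]
BK 12: (-3.946,-7.674) -> (7.401,-11.581) [heading=161, draw]
PU: pen up
FD 4: (7.401,-11.581) -> (3.619,-10.279) [heading=161, move]
RT 45: heading 161 -> 116
FD 9: (3.619,-10.279) -> (-0.327,-2.19) [heading=116, move]
BK 14: (-0.327,-2.19) -> (5.81,-14.773) [heading=116, move]
RT 60: heading 116 -> 56
PU: pen up
FD 20: (5.81,-14.773) -> (16.994,1.808) [heading=56, move]
FD 5: (16.994,1.808) -> (19.79,5.953) [heading=56, move]
FD 18: (19.79,5.953) -> (29.856,20.876) [heading=56, move]
FD 17: (29.856,20.876) -> (39.362,34.969) [heading=56, move]
Final: pos=(39.362,34.969), heading=56, 2 segment(s) drawn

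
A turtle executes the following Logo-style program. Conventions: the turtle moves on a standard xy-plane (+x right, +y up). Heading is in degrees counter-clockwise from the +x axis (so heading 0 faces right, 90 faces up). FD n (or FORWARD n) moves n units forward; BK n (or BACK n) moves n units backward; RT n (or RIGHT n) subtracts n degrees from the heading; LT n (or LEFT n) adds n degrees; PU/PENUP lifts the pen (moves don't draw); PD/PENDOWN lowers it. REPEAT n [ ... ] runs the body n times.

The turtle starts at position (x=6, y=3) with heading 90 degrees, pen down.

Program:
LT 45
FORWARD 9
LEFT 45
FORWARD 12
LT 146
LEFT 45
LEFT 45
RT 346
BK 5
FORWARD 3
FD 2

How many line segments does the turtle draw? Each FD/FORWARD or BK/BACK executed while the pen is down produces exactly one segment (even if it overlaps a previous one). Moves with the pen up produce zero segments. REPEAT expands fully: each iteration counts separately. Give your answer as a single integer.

Answer: 5

Derivation:
Executing turtle program step by step:
Start: pos=(6,3), heading=90, pen down
LT 45: heading 90 -> 135
FD 9: (6,3) -> (-0.364,9.364) [heading=135, draw]
LT 45: heading 135 -> 180
FD 12: (-0.364,9.364) -> (-12.364,9.364) [heading=180, draw]
LT 146: heading 180 -> 326
LT 45: heading 326 -> 11
LT 45: heading 11 -> 56
RT 346: heading 56 -> 70
BK 5: (-12.364,9.364) -> (-14.074,4.665) [heading=70, draw]
FD 3: (-14.074,4.665) -> (-13.048,7.485) [heading=70, draw]
FD 2: (-13.048,7.485) -> (-12.364,9.364) [heading=70, draw]
Final: pos=(-12.364,9.364), heading=70, 5 segment(s) drawn
Segments drawn: 5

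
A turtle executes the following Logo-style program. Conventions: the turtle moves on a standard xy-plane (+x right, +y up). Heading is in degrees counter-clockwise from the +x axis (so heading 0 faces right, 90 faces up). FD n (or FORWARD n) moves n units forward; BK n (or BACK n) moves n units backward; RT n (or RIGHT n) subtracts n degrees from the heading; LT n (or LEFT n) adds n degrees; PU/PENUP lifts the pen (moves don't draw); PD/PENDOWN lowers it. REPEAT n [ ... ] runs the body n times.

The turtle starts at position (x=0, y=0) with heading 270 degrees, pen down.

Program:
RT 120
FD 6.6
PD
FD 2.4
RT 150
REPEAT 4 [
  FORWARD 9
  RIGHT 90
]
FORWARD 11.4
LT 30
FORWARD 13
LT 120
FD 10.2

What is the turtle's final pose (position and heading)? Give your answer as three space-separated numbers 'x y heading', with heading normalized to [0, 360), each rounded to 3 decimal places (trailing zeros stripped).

Answer: 6.031 16.1 150

Derivation:
Executing turtle program step by step:
Start: pos=(0,0), heading=270, pen down
RT 120: heading 270 -> 150
FD 6.6: (0,0) -> (-5.716,3.3) [heading=150, draw]
PD: pen down
FD 2.4: (-5.716,3.3) -> (-7.794,4.5) [heading=150, draw]
RT 150: heading 150 -> 0
REPEAT 4 [
  -- iteration 1/4 --
  FD 9: (-7.794,4.5) -> (1.206,4.5) [heading=0, draw]
  RT 90: heading 0 -> 270
  -- iteration 2/4 --
  FD 9: (1.206,4.5) -> (1.206,-4.5) [heading=270, draw]
  RT 90: heading 270 -> 180
  -- iteration 3/4 --
  FD 9: (1.206,-4.5) -> (-7.794,-4.5) [heading=180, draw]
  RT 90: heading 180 -> 90
  -- iteration 4/4 --
  FD 9: (-7.794,-4.5) -> (-7.794,4.5) [heading=90, draw]
  RT 90: heading 90 -> 0
]
FD 11.4: (-7.794,4.5) -> (3.606,4.5) [heading=0, draw]
LT 30: heading 0 -> 30
FD 13: (3.606,4.5) -> (14.864,11) [heading=30, draw]
LT 120: heading 30 -> 150
FD 10.2: (14.864,11) -> (6.031,16.1) [heading=150, draw]
Final: pos=(6.031,16.1), heading=150, 9 segment(s) drawn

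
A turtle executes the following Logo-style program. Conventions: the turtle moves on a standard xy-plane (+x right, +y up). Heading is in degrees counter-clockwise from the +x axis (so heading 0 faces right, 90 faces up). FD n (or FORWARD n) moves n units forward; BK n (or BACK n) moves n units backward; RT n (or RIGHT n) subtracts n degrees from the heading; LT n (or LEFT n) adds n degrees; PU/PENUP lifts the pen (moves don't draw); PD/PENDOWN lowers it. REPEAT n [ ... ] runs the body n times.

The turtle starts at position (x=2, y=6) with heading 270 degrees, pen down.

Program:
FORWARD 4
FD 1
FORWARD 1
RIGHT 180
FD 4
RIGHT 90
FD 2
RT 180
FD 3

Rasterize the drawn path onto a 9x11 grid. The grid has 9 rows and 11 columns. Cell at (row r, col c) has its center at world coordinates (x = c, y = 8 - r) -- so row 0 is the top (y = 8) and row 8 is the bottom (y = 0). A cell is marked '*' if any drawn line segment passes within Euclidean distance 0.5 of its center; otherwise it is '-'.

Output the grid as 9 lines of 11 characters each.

Answer: -----------
-----------
--*--------
--*--------
-****------
--*--------
--*--------
--*--------
--*--------

Derivation:
Segment 0: (2,6) -> (2,2)
Segment 1: (2,2) -> (2,1)
Segment 2: (2,1) -> (2,0)
Segment 3: (2,0) -> (2,4)
Segment 4: (2,4) -> (4,4)
Segment 5: (4,4) -> (1,4)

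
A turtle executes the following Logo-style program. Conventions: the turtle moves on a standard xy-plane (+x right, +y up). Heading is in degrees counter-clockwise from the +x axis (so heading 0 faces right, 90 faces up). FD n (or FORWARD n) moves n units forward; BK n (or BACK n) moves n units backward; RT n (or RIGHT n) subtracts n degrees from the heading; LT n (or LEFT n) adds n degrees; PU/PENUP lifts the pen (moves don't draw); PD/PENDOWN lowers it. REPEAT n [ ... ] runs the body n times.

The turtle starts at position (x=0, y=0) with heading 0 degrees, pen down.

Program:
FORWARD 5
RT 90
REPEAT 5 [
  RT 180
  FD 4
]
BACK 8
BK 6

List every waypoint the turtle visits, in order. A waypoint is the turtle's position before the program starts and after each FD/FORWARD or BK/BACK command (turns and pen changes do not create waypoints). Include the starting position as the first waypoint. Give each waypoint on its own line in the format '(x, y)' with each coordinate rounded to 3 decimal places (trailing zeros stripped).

Answer: (0, 0)
(5, 0)
(5, 4)
(5, 0)
(5, 4)
(5, 0)
(5, 4)
(5, -4)
(5, -10)

Derivation:
Executing turtle program step by step:
Start: pos=(0,0), heading=0, pen down
FD 5: (0,0) -> (5,0) [heading=0, draw]
RT 90: heading 0 -> 270
REPEAT 5 [
  -- iteration 1/5 --
  RT 180: heading 270 -> 90
  FD 4: (5,0) -> (5,4) [heading=90, draw]
  -- iteration 2/5 --
  RT 180: heading 90 -> 270
  FD 4: (5,4) -> (5,0) [heading=270, draw]
  -- iteration 3/5 --
  RT 180: heading 270 -> 90
  FD 4: (5,0) -> (5,4) [heading=90, draw]
  -- iteration 4/5 --
  RT 180: heading 90 -> 270
  FD 4: (5,4) -> (5,0) [heading=270, draw]
  -- iteration 5/5 --
  RT 180: heading 270 -> 90
  FD 4: (5,0) -> (5,4) [heading=90, draw]
]
BK 8: (5,4) -> (5,-4) [heading=90, draw]
BK 6: (5,-4) -> (5,-10) [heading=90, draw]
Final: pos=(5,-10), heading=90, 8 segment(s) drawn
Waypoints (9 total):
(0, 0)
(5, 0)
(5, 4)
(5, 0)
(5, 4)
(5, 0)
(5, 4)
(5, -4)
(5, -10)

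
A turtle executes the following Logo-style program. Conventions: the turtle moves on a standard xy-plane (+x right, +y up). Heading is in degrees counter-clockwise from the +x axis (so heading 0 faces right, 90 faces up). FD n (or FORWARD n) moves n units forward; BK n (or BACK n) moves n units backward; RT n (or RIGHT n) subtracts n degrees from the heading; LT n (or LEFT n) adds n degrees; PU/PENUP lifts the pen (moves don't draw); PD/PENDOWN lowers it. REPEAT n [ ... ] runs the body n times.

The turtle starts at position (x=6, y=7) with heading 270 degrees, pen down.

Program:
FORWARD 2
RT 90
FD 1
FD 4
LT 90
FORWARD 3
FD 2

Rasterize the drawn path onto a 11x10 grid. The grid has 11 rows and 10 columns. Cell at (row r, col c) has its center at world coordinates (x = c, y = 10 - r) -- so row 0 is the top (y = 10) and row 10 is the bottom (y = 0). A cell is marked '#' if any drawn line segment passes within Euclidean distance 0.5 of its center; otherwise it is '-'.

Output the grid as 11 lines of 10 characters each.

Answer: ----------
----------
----------
------#---
------#---
-######---
-#--------
-#--------
-#--------
-#--------
-#--------

Derivation:
Segment 0: (6,7) -> (6,5)
Segment 1: (6,5) -> (5,5)
Segment 2: (5,5) -> (1,5)
Segment 3: (1,5) -> (1,2)
Segment 4: (1,2) -> (1,0)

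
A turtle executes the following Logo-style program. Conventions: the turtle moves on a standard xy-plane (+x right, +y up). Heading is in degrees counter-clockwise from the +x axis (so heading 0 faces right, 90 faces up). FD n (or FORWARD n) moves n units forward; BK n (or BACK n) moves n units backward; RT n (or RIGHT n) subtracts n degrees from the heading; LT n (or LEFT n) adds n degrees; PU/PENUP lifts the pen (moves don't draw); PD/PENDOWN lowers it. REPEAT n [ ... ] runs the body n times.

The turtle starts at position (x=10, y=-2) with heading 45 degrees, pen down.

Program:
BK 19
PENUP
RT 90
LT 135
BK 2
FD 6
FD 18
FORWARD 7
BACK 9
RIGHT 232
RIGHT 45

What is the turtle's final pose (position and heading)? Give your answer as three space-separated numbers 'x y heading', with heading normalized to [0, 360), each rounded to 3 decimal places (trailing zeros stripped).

Executing turtle program step by step:
Start: pos=(10,-2), heading=45, pen down
BK 19: (10,-2) -> (-3.435,-15.435) [heading=45, draw]
PU: pen up
RT 90: heading 45 -> 315
LT 135: heading 315 -> 90
BK 2: (-3.435,-15.435) -> (-3.435,-17.435) [heading=90, move]
FD 6: (-3.435,-17.435) -> (-3.435,-11.435) [heading=90, move]
FD 18: (-3.435,-11.435) -> (-3.435,6.565) [heading=90, move]
FD 7: (-3.435,6.565) -> (-3.435,13.565) [heading=90, move]
BK 9: (-3.435,13.565) -> (-3.435,4.565) [heading=90, move]
RT 232: heading 90 -> 218
RT 45: heading 218 -> 173
Final: pos=(-3.435,4.565), heading=173, 1 segment(s) drawn

Answer: -3.435 4.565 173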